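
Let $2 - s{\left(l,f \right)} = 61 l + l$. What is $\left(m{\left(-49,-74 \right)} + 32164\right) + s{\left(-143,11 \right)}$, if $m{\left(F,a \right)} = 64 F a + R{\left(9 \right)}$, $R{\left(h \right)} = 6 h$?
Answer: $273150$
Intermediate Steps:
$m{\left(F,a \right)} = 54 + 64 F a$ ($m{\left(F,a \right)} = 64 F a + 6 \cdot 9 = 64 F a + 54 = 54 + 64 F a$)
$s{\left(l,f \right)} = 2 - 62 l$ ($s{\left(l,f \right)} = 2 - \left(61 l + l\right) = 2 - 62 l$)
$\left(m{\left(-49,-74 \right)} + 32164\right) + s{\left(-143,11 \right)} = \left(\left(54 + 64 \left(-49\right) \left(-74\right)\right) + 32164\right) + \left(2 - -8866\right) = \left(\left(54 + 232064\right) + 32164\right) + \left(2 + 8866\right) = \left(232118 + 32164\right) + 8868 = 264282 + 8868 = 273150$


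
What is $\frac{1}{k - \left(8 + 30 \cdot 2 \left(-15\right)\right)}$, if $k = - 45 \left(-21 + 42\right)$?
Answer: $- \frac{1}{53} \approx -0.018868$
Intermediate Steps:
$k = -945$ ($k = \left(-45\right) 21 = -945$)
$\frac{1}{k - \left(8 + 30 \cdot 2 \left(-15\right)\right)} = \frac{1}{-945 - \left(8 + 30 \cdot 2 \left(-15\right)\right)} = \frac{1}{-945 - -892} = \frac{1}{-945 + \left(-8 + 900\right)} = \frac{1}{-945 + 892} = \frac{1}{-53} = - \frac{1}{53}$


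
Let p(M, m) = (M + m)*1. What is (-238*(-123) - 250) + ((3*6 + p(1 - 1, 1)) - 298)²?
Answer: 106865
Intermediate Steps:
p(M, m) = M + m
(-238*(-123) - 250) + ((3*6 + p(1 - 1, 1)) - 298)² = (-238*(-123) - 250) + ((3*6 + ((1 - 1) + 1)) - 298)² = (29274 - 250) + ((18 + (0 + 1)) - 298)² = 29024 + ((18 + 1) - 298)² = 29024 + (19 - 298)² = 29024 + (-279)² = 29024 + 77841 = 106865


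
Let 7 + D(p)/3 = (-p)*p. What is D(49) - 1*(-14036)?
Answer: 6812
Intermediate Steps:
D(p) = -21 - 3*p**2 (D(p) = -21 + 3*((-p)*p) = -21 + 3*(-p**2) = -21 - 3*p**2)
D(49) - 1*(-14036) = (-21 - 3*49**2) - 1*(-14036) = (-21 - 3*2401) + 14036 = (-21 - 7203) + 14036 = -7224 + 14036 = 6812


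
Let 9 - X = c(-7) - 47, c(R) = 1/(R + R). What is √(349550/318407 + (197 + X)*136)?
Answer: √170984668667649382/2228849 ≈ 185.52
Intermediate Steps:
c(R) = 1/(2*R)
X = 785/14 (X = 9 - ((½)/(-7) - 47) = 9 - ((½)*(-⅐) - 47) = 9 - (-1/14 - 47) = 9 - 1*(-659/14) = 9 + 659/14 = 785/14 ≈ 56.071)
√(349550/318407 + (197 + X)*136) = √(349550/318407 + (197 + 785/14)*136) = √(349550*(1/318407) + (3543/14)*136) = √(349550/318407 + 240924/7) = √(76714334918/2228849) = √170984668667649382/2228849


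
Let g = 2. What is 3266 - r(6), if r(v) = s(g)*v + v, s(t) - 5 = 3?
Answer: 3212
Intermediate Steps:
s(t) = 8 (s(t) = 5 + 3 = 8)
r(v) = 9*v (r(v) = 8*v + v = 9*v)
3266 - r(6) = 3266 - 9*6 = 3266 - 1*54 = 3266 - 54 = 3212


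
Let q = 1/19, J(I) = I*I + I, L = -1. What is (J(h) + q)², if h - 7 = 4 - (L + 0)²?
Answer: 4372281/361 ≈ 12112.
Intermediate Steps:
h = 10 (h = 7 + (4 - (-1 + 0)²) = 7 + (4 - 1*(-1)²) = 7 + (4 - 1*1) = 7 + (4 - 1) = 7 + 3 = 10)
J(I) = I + I² (J(I) = I² + I = I + I²)
q = 1/19 ≈ 0.052632
(J(h) + q)² = (10*(1 + 10) + 1/19)² = (10*11 + 1/19)² = (110 + 1/19)² = (2091/19)² = 4372281/361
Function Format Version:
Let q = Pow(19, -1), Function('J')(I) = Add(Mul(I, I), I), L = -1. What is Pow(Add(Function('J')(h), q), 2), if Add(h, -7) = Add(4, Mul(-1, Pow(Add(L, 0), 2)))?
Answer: Rational(4372281, 361) ≈ 12112.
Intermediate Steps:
h = 10 (h = Add(7, Add(4, Mul(-1, Pow(Add(-1, 0), 2)))) = Add(7, Add(4, Mul(-1, Pow(-1, 2)))) = Add(7, Add(4, Mul(-1, 1))) = Add(7, Add(4, -1)) = Add(7, 3) = 10)
Function('J')(I) = Add(I, Pow(I, 2)) (Function('J')(I) = Add(Pow(I, 2), I) = Add(I, Pow(I, 2)))
q = Rational(1, 19) ≈ 0.052632
Pow(Add(Function('J')(h), q), 2) = Pow(Add(Mul(10, Add(1, 10)), Rational(1, 19)), 2) = Pow(Add(Mul(10, 11), Rational(1, 19)), 2) = Pow(Add(110, Rational(1, 19)), 2) = Pow(Rational(2091, 19), 2) = Rational(4372281, 361)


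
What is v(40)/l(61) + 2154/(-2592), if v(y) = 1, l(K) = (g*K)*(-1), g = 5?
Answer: -109927/131760 ≈ -0.83430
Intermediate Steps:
l(K) = -5*K (l(K) = (5*K)*(-1) = -5*K)
v(40)/l(61) + 2154/(-2592) = 1/(-5*61) + 2154/(-2592) = 1/(-305) + 2154*(-1/2592) = 1*(-1/305) - 359/432 = -1/305 - 359/432 = -109927/131760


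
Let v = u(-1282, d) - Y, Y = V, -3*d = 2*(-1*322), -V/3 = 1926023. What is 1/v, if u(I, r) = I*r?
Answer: 3/16508599 ≈ 1.8172e-7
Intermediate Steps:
V = -5778069 (V = -3*1926023 = -5778069)
d = 644/3 (d = -2*(-1*322)/3 = -2*(-322)/3 = -⅓*(-644) = 644/3 ≈ 214.67)
Y = -5778069
v = 16508599/3 (v = -1282*644/3 - 1*(-5778069) = -825608/3 + 5778069 = 16508599/3 ≈ 5.5029e+6)
1/v = 1/(16508599/3) = 3/16508599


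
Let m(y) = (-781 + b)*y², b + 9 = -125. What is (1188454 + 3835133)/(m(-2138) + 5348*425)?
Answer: -5023587/4180232360 ≈ -0.0012017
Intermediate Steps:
b = -134 (b = -9 - 125 = -134)
m(y) = -915*y² (m(y) = (-781 - 134)*y² = -915*y²)
(1188454 + 3835133)/(m(-2138) + 5348*425) = (1188454 + 3835133)/(-915*(-2138)² + 5348*425) = 5023587/(-915*4571044 + 2272900) = 5023587/(-4182505260 + 2272900) = 5023587/(-4180232360) = 5023587*(-1/4180232360) = -5023587/4180232360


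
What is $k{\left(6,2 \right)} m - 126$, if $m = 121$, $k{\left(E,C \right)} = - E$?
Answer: $-852$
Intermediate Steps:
$k{\left(6,2 \right)} m - 126 = \left(-1\right) 6 \cdot 121 - 126 = \left(-6\right) 121 - 126 = -726 - 126 = -852$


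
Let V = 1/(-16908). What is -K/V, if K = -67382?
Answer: -1139294856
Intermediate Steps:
V = -1/16908 ≈ -5.9144e-5
-K/V = -(-67382)/(-1/16908) = -(-67382)*(-16908) = -1*1139294856 = -1139294856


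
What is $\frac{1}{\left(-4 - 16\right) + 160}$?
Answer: $\frac{1}{140} \approx 0.0071429$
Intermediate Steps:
$\frac{1}{\left(-4 - 16\right) + 160} = \frac{1}{-20 + 160} = \frac{1}{140}$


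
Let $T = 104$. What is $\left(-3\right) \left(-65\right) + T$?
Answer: $299$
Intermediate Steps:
$\left(-3\right) \left(-65\right) + T = \left(-3\right) \left(-65\right) + 104 = 195 + 104 = 299$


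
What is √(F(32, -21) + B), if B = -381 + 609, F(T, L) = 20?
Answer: 2*√62 ≈ 15.748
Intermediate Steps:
B = 228
√(F(32, -21) + B) = √(20 + 228) = √248 = 2*√62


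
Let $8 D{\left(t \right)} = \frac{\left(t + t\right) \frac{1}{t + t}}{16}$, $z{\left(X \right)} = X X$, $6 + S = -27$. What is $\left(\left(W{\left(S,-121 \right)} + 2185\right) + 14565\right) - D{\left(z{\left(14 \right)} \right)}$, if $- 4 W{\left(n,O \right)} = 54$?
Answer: $\frac{2142271}{128} \approx 16737.0$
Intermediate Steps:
$S = -33$ ($S = -6 - 27 = -33$)
$W{\left(n,O \right)} = - \frac{27}{2}$ ($W{\left(n,O \right)} = \left(- \frac{1}{4}\right) 54 = - \frac{27}{2}$)
$z{\left(X \right)} = X^{2}$
$D{\left(t \right)} = \frac{1}{128}$ ($D{\left(t \right)} = \frac{\frac{t + t}{t + t} \frac{1}{16}}{8} = \frac{\frac{2 t}{2 t} \frac{1}{16}}{8} = \frac{2 t \frac{1}{2 t} \frac{1}{16}}{8} = \frac{1 \cdot \frac{1}{16}}{8} = \frac{1}{8} \cdot \frac{1}{16} = \frac{1}{128}$)
$\left(\left(W{\left(S,-121 \right)} + 2185\right) + 14565\right) - D{\left(z{\left(14 \right)} \right)} = \left(\left(- \frac{27}{2} + 2185\right) + 14565\right) - \frac{1}{128} = \left(\frac{4343}{2} + 14565\right) - \frac{1}{128} = \frac{33473}{2} - \frac{1}{128} = \frac{2142271}{128}$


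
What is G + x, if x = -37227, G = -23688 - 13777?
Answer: -74692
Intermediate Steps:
G = -37465
G + x = -37465 - 37227 = -74692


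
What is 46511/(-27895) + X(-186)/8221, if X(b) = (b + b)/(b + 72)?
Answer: -7263242199/4357171105 ≈ -1.6670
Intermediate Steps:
X(b) = 2*b/(72 + b) (X(b) = (2*b)/(72 + b) = 2*b/(72 + b))
46511/(-27895) + X(-186)/8221 = 46511/(-27895) + (2*(-186)/(72 - 186))/8221 = 46511*(-1/27895) + (2*(-186)/(-114))*(1/8221) = -46511/27895 + (2*(-186)*(-1/114))*(1/8221) = -46511/27895 + (62/19)*(1/8221) = -46511/27895 + 62/156199 = -7263242199/4357171105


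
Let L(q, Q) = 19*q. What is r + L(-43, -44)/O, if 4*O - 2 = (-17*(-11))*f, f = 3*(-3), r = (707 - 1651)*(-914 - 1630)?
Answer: 4036985284/1681 ≈ 2.4015e+6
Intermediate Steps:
r = 2401536 (r = -944*(-2544) = 2401536)
f = -9
O = -1681/4 (O = ½ + (-17*(-11)*(-9))/4 = ½ + (187*(-9))/4 = ½ + (¼)*(-1683) = ½ - 1683/4 = -1681/4 ≈ -420.25)
r + L(-43, -44)/O = 2401536 + (19*(-43))/(-1681/4) = 2401536 - 817*(-4/1681) = 2401536 + 3268/1681 = 4036985284/1681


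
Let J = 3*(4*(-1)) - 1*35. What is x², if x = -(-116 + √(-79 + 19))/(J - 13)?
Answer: (58 - I*√15)²/900 ≈ 3.7211 - 0.49918*I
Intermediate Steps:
J = -47 (J = 3*(-4) - 35 = -12 - 35 = -47)
x = -29/15 + I*√15/30 (x = -(-116 + √(-79 + 19))/(-47 - 13) = -(-116 + √(-60))/(-60) = -(-116 + 2*I*√15)*(-1)/60 = -(29/15 - I*√15/30) = -29/15 + I*√15/30 ≈ -1.9333 + 0.1291*I)
x² = (-29/15 + I*√15/30)²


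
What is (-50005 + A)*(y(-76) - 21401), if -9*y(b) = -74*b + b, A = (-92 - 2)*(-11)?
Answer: 9703946447/9 ≈ 1.0782e+9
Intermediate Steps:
A = 1034 (A = -94*(-11) = 1034)
y(b) = 73*b/9 (y(b) = -(-74*b + b)/9 = -(-73)*b/9 = 73*b/9)
(-50005 + A)*(y(-76) - 21401) = (-50005 + 1034)*((73/9)*(-76) - 21401) = -48971*(-5548/9 - 21401) = -48971*(-198157/9) = 9703946447/9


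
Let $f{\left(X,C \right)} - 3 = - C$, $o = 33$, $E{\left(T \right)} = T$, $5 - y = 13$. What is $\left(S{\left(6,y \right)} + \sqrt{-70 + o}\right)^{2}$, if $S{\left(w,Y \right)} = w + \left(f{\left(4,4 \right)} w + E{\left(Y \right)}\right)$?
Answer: $\left(8 - i \sqrt{37}\right)^{2} \approx 27.0 - 97.324 i$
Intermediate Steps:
$y = -8$ ($y = 5 - 13 = -8$)
$f{\left(X,C \right)} = 3 - C$
$S{\left(w,Y \right)} = Y$ ($S{\left(w,Y \right)} = w + \left(\left(3 - 4\right) w + Y\right) = w + \left(- w + Y\right) = w + \left(Y - w\right) = Y$)
$\left(S{\left(6,y \right)} + \sqrt{-70 + o}\right)^{2} = \left(-8 + \sqrt{-70 + 33}\right)^{2} = \left(-8 + \sqrt{-37}\right)^{2} = \left(-8 + i \sqrt{37}\right)^{2}$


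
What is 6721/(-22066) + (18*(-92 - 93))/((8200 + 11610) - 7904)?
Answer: -6977273/11941718 ≈ -0.58428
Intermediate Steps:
6721/(-22066) + (18*(-92 - 93))/((8200 + 11610) - 7904) = 6721*(-1/22066) + (18*(-185))/(19810 - 7904) = -611/2006 - 3330/11906 = -611/2006 - 3330*1/11906 = -611/2006 - 1665/5953 = -6977273/11941718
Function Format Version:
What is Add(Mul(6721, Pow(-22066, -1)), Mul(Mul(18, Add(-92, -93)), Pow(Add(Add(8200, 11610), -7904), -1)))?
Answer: Rational(-6977273, 11941718) ≈ -0.58428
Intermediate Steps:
Add(Mul(6721, Pow(-22066, -1)), Mul(Mul(18, Add(-92, -93)), Pow(Add(Add(8200, 11610), -7904), -1))) = Add(Mul(6721, Rational(-1, 22066)), Mul(Mul(18, -185), Pow(Add(19810, -7904), -1))) = Add(Rational(-611, 2006), Mul(-3330, Pow(11906, -1))) = Add(Rational(-611, 2006), Mul(-3330, Rational(1, 11906))) = Add(Rational(-611, 2006), Rational(-1665, 5953)) = Rational(-6977273, 11941718)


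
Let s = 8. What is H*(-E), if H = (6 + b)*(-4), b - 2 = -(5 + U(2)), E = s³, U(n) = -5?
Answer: 16384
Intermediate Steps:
E = 512 (E = 8³ = 512)
b = 2 (b = 2 - (5 - 5) = 2 - 1*0 = 2 + 0 = 2)
H = -32 (H = (6 + 2)*(-4) = 8*(-4) = -32)
H*(-E) = -(-32)*512 = -32*(-512) = 16384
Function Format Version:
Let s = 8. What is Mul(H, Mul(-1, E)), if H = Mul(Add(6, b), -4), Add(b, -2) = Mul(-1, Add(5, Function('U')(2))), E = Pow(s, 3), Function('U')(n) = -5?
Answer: 16384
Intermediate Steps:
E = 512 (E = Pow(8, 3) = 512)
b = 2 (b = Add(2, Mul(-1, Add(5, -5))) = Add(2, Mul(-1, 0)) = Add(2, 0) = 2)
H = -32 (H = Mul(Add(6, 2), -4) = Mul(8, -4) = -32)
Mul(H, Mul(-1, E)) = Mul(-32, Mul(-1, 512)) = Mul(-32, -512) = 16384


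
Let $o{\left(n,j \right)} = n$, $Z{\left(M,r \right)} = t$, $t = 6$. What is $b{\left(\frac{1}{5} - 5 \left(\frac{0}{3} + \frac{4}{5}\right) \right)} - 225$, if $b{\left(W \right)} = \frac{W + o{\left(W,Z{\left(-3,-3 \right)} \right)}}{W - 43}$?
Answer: $- \frac{26306}{117} \approx -224.84$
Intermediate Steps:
$Z{\left(M,r \right)} = 6$
$b{\left(W \right)} = \frac{2 W}{-43 + W}$ ($b{\left(W \right)} = \frac{W + W}{W - 43} = \frac{2 W}{-43 + W}$)
$b{\left(\frac{1}{5} - 5 \left(\frac{0}{3} + \frac{4}{5}\right) \right)} - 225 = \frac{2 \left(\frac{1}{5} - 5 \left(\frac{0}{3} + \frac{4}{5}\right)\right)}{-43 + \left(\frac{1}{5} - 5 \left(\frac{0}{3} + \frac{4}{5}\right)\right)} - 225 = \frac{2 \left(\frac{1}{5} - 5 \left(0 \cdot \frac{1}{3} + 4 \cdot \frac{1}{5}\right)\right)}{-43 + \left(\frac{1}{5} - 5 \left(0 \cdot \frac{1}{3} + 4 \cdot \frac{1}{5}\right)\right)} - 225 = \frac{2 \left(\frac{1}{5} - 5 \left(0 + \frac{4}{5}\right)\right)}{-43 + \left(\frac{1}{5} - 5 \left(0 + \frac{4}{5}\right)\right)} - 225 = \frac{2 \left(\frac{1}{5} - 4\right)}{-43 + \left(\frac{1}{5} - 4\right)} - 225 = 2 \left(- \frac{19}{5}\right) \frac{1}{-43 - \frac{19}{5}} - 225 = 2 \left(- \frac{19}{5}\right) \frac{1}{- \frac{234}{5}} - 225 = 2 \left(- \frac{19}{5}\right) \left(- \frac{5}{234}\right) - 225 = \frac{19}{117} - 225 = - \frac{26306}{117}$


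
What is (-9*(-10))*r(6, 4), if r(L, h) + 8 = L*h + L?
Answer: 1980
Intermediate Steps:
r(L, h) = -8 + L + L*h (r(L, h) = -8 + (L*h + L) = -8 + (L + L*h) = -8 + L + L*h)
(-9*(-10))*r(6, 4) = (-9*(-10))*(-8 + 6 + 6*4) = 90*(-8 + 6 + 24) = 90*22 = 1980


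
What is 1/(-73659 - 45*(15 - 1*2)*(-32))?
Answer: -1/54939 ≈ -1.8202e-5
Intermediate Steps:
1/(-73659 - 45*(15 - 1*2)*(-32)) = 1/(-73659 - 45*(15 - 2)*(-32)) = 1/(-73659 - 45*13*(-32)) = 1/(-73659 - 585*(-32)) = 1/(-73659 + 18720) = 1/(-54939) = -1/54939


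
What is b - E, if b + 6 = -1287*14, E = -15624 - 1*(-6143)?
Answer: -8543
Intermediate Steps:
E = -9481 (E = -15624 + 6143 = -9481)
b = -18024 (b = -6 - 1287*14 = -6 - 18018 = -18024)
b - E = -18024 - 1*(-9481) = -18024 + 9481 = -8543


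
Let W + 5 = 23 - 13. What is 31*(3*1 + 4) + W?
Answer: 222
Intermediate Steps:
W = 5 (W = -5 + (23 - 13) = -5 + 10 = 5)
31*(3*1 + 4) + W = 31*(3*1 + 4) + 5 = 31*(3 + 4) + 5 = 31*7 + 5 = 217 + 5 = 222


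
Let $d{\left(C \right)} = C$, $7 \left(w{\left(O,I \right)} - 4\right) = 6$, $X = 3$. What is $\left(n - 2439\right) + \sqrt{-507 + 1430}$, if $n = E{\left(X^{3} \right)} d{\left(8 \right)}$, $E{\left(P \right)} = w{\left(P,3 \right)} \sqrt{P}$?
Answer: $-2439 + \sqrt{923} + \frac{816 \sqrt{3}}{7} \approx -2206.7$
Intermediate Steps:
$w{\left(O,I \right)} = \frac{34}{7}$ ($w{\left(O,I \right)} = 4 + \frac{1}{7} \cdot 6 = 4 + \frac{6}{7} = \frac{34}{7}$)
$E{\left(P \right)} = \frac{34 \sqrt{P}}{7}$
$n = \frac{816 \sqrt{3}}{7}$ ($n = \frac{34 \sqrt{3^{3}}}{7} \cdot 8 = \frac{34 \sqrt{27}}{7} \cdot 8 = \frac{34 \cdot 3 \sqrt{3}}{7} \cdot 8 = \frac{102 \sqrt{3}}{7} \cdot 8 = \frac{816 \sqrt{3}}{7} \approx 201.91$)
$\left(n - 2439\right) + \sqrt{-507 + 1430} = \left(\frac{816 \sqrt{3}}{7} - 2439\right) + \sqrt{-507 + 1430} = \left(-2439 + \frac{816 \sqrt{3}}{7}\right) + \sqrt{923} = -2439 + \sqrt{923} + \frac{816 \sqrt{3}}{7}$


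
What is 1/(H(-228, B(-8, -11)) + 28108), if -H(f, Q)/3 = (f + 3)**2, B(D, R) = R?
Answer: -1/123767 ≈ -8.0797e-6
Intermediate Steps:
H(f, Q) = -3*(3 + f)**2 (H(f, Q) = -3*(f + 3)**2 = -3*(3 + f)**2)
1/(H(-228, B(-8, -11)) + 28108) = 1/(-3*(3 - 228)**2 + 28108) = 1/(-3*(-225)**2 + 28108) = 1/(-3*50625 + 28108) = 1/(-151875 + 28108) = 1/(-123767) = -1/123767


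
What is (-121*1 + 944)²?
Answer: 677329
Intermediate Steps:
(-121*1 + 944)² = (-121 + 944)² = 823² = 677329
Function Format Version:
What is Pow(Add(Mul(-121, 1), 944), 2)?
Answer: 677329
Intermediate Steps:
Pow(Add(Mul(-121, 1), 944), 2) = Pow(Add(-121, 944), 2) = Pow(823, 2) = 677329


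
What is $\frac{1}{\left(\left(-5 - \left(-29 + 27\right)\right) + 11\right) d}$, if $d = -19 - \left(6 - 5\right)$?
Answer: $- \frac{1}{160} \approx -0.00625$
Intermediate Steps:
$d = -20$ ($d = -19 - \left(6 - 5\right) = -19 - 1 = -20$)
$\frac{1}{\left(\left(-5 - \left(-29 + 27\right)\right) + 11\right) d} = \frac{1}{\left(\left(-5 - \left(-29 + 27\right)\right) + 11\right) \left(-20\right)} = \frac{1}{\left(\left(-5 - -2\right) + 11\right) \left(-20\right)} = \frac{1}{\left(\left(-5 + 2\right) + 11\right) \left(-20\right)} = \frac{1}{\left(-3 + 11\right) \left(-20\right)} = \frac{1}{8 \left(-20\right)} = \frac{1}{-160} = - \frac{1}{160}$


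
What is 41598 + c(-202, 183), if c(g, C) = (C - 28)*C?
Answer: 69963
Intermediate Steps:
c(g, C) = C*(-28 + C) (c(g, C) = (-28 + C)*C = C*(-28 + C))
41598 + c(-202, 183) = 41598 + 183*(-28 + 183) = 41598 + 183*155 = 41598 + 28365 = 69963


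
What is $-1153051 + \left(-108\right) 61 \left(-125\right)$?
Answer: $-329551$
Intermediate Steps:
$-1153051 + \left(-108\right) 61 \left(-125\right) = -1153051 - -823500 = -1153051 + 823500 = -329551$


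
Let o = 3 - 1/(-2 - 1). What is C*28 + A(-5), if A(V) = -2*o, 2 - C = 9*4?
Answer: -2876/3 ≈ -958.67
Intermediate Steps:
o = 10/3 (o = 3 - 1/(-3) = 3 - 1*(-⅓) = 3 + ⅓ = 10/3 ≈ 3.3333)
C = -34 (C = 2 - 9*4 = 2 - 1*36 = 2 - 36 = -34)
A(V) = -20/3 (A(V) = -2*10/3 = -20/3)
C*28 + A(-5) = -34*28 - 20/3 = -952 - 20/3 = -2876/3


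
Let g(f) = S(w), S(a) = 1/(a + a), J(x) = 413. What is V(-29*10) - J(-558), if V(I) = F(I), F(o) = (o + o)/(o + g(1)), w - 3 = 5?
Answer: -1906627/4639 ≈ -411.00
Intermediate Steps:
w = 8 (w = 3 + 5 = 8)
S(a) = 1/(2*a)
g(f) = 1/16 (g(f) = (½)/8 = (½)*(⅛) = 1/16)
F(o) = 2*o/(1/16 + o) (F(o) = (o + o)/(o + 1/16) = (2*o)/(1/16 + o) = 2*o/(1/16 + o))
V(I) = 32*I/(1 + 16*I)
V(-29*10) - J(-558) = 32*(-29*10)/(1 + 16*(-29*10)) - 1*413 = 32*(-290)/(1 + 16*(-290)) - 413 = 32*(-290)/(1 - 4640) - 413 = 32*(-290)/(-4639) - 413 = 32*(-290)*(-1/4639) - 413 = 9280/4639 - 413 = -1906627/4639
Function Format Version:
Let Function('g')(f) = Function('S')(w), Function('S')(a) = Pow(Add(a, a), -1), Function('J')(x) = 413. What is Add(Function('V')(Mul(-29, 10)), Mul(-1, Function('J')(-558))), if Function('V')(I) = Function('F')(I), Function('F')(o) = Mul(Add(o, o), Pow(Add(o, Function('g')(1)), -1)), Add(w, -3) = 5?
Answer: Rational(-1906627, 4639) ≈ -411.00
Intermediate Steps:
w = 8 (w = Add(3, 5) = 8)
Function('S')(a) = Mul(Rational(1, 2), Pow(a, -1)) (Function('S')(a) = Pow(Mul(2, a), -1) = Mul(Rational(1, 2), Pow(a, -1)))
Function('g')(f) = Rational(1, 16) (Function('g')(f) = Mul(Rational(1, 2), Pow(8, -1)) = Mul(Rational(1, 2), Rational(1, 8)) = Rational(1, 16))
Function('F')(o) = Mul(2, o, Pow(Add(Rational(1, 16), o), -1)) (Function('F')(o) = Mul(Add(o, o), Pow(Add(o, Rational(1, 16)), -1)) = Mul(Mul(2, o), Pow(Add(Rational(1, 16), o), -1)) = Mul(2, o, Pow(Add(Rational(1, 16), o), -1)))
Function('V')(I) = Mul(32, I, Pow(Add(1, Mul(16, I)), -1))
Add(Function('V')(Mul(-29, 10)), Mul(-1, Function('J')(-558))) = Add(Mul(32, Mul(-29, 10), Pow(Add(1, Mul(16, Mul(-29, 10))), -1)), Mul(-1, 413)) = Add(Mul(32, -290, Pow(Add(1, Mul(16, -290)), -1)), -413) = Add(Mul(32, -290, Pow(Add(1, -4640), -1)), -413) = Add(Mul(32, -290, Pow(-4639, -1)), -413) = Add(Mul(32, -290, Rational(-1, 4639)), -413) = Add(Rational(9280, 4639), -413) = Rational(-1906627, 4639)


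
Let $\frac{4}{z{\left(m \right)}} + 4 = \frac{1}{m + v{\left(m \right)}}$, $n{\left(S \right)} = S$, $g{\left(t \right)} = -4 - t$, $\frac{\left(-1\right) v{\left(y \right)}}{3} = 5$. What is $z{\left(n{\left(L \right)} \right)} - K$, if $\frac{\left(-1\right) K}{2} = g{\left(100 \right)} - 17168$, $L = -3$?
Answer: $- \frac{2521784}{73} \approx -34545.0$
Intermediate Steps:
$v{\left(y \right)} = -15$ ($v{\left(y \right)} = \left(-3\right) 5 = -15$)
$z{\left(m \right)} = \frac{4}{-4 + \frac{1}{-15 + m}}$ ($z{\left(m \right)} = \frac{4}{-4 + \frac{1}{m - 15}} = \frac{4}{-4 + \frac{1}{-15 + m}}$)
$K = 34544$ ($K = - 2 \left(\left(-4 - 100\right) - 17168\right) = - 2 \left(-104 - 17168\right) = \left(-2\right) \left(-17272\right) = 34544$)
$z{\left(n{\left(L \right)} \right)} - K = \frac{4 \left(15 - -3\right)}{-61 + 4 \left(-3\right)} - 34544 = \frac{4 \left(15 + 3\right)}{-61 - 12} - 34544 = 4 \frac{1}{-73} \cdot 18 - 34544 = 4 \left(- \frac{1}{73}\right) 18 - 34544 = - \frac{72}{73} - 34544 = - \frac{2521784}{73}$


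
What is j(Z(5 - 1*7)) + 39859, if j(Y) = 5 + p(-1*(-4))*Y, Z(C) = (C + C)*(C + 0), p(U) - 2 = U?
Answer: 39912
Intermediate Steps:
p(U) = 2 + U
Z(C) = 2*C**2 (Z(C) = (2*C)*C = 2*C**2)
j(Y) = 5 + 6*Y (j(Y) = 5 + (2 - 1*(-4))*Y = 5 + (2 + 4)*Y = 5 + 6*Y)
j(Z(5 - 1*7)) + 39859 = (5 + 6*(2*(5 - 1*7)**2)) + 39859 = (5 + 6*(2*(5 - 7)**2)) + 39859 = (5 + 6*(2*(-2)**2)) + 39859 = (5 + 6*(2*4)) + 39859 = (5 + 6*8) + 39859 = (5 + 48) + 39859 = 53 + 39859 = 39912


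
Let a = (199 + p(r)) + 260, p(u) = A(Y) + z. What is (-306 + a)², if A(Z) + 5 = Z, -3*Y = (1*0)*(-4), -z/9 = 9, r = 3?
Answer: 4489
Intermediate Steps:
z = -81 (z = -9*9 = -81)
Y = 0 (Y = -1*0*(-4)/3 = -0*(-4) = -⅓*0 = 0)
A(Z) = -5 + Z
p(u) = -86 (p(u) = (-5 + 0) - 81 = -5 - 81 = -86)
a = 373 (a = (199 - 86) + 260 = 113 + 260 = 373)
(-306 + a)² = (-306 + 373)² = 67² = 4489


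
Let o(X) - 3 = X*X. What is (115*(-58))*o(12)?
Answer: -980490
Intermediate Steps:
o(X) = 3 + X² (o(X) = 3 + X*X = 3 + X²)
(115*(-58))*o(12) = (115*(-58))*(3 + 12²) = -6670*(3 + 144) = -6670*147 = -980490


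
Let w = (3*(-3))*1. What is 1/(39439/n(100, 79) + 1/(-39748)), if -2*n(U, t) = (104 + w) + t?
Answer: -3458076/1567621459 ≈ -0.0022059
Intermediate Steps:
w = -9 (w = -9*1 = -9)
n(U, t) = -95/2 - t/2 (n(U, t) = -((104 - 9) + t)/2 = -(95 + t)/2 = -95/2 - t/2)
1/(39439/n(100, 79) + 1/(-39748)) = 1/(39439/(-95/2 - 1/2*79) + 1/(-39748)) = 1/(39439/(-95/2 - 79/2) - 1/39748) = 1/(39439/(-87) - 1/39748) = 1/(39439*(-1/87) - 1/39748) = 1/(-39439/87 - 1/39748) = 1/(-1567621459/3458076) = -3458076/1567621459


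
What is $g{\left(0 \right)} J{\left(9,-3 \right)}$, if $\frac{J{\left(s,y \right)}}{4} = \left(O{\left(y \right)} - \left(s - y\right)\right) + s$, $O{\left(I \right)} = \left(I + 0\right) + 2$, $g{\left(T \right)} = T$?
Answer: $0$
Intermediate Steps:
$O{\left(I \right)} = 2 + I$ ($O{\left(I \right)} = I + 2 = 2 + I$)
$J{\left(s,y \right)} = 8 + 8 y$ ($J{\left(s,y \right)} = 4 \left(\left(\left(2 + y\right) - \left(s - y\right)\right) + s\right) = 4 \left(\left(2 - s + 2 y\right) + s\right) = 4 \left(2 + 2 y\right) = 8 + 8 y$)
$g{\left(0 \right)} J{\left(9,-3 \right)} = 0 \left(8 + 8 \left(-3\right)\right) = 0 \left(8 - 24\right) = 0 \left(-16\right) = 0$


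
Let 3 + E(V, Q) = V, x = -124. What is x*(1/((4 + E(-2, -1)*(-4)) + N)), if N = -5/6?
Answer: -744/139 ≈ -5.3525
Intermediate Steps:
E(V, Q) = -3 + V
N = -⅚ (N = -5*⅙ = -⅚ ≈ -0.83333)
x*(1/((4 + E(-2, -1)*(-4)) + N)) = -124/((4 + (-3 - 2)*(-4)) - ⅚) = -124/((4 - 5*(-4)) - ⅚) = -124/((4 + 20) - ⅚) = -124/(24 - ⅚) = -124/139/6 = -124*6/139 = -744/139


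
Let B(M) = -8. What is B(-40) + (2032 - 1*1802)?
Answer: 222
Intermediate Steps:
B(-40) + (2032 - 1*1802) = -8 + (2032 - 1*1802) = -8 + (2032 - 1802) = -8 + 230 = 222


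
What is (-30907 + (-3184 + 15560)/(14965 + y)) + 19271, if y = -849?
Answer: -41060350/3529 ≈ -11635.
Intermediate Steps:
(-30907 + (-3184 + 15560)/(14965 + y)) + 19271 = (-30907 + (-3184 + 15560)/(14965 - 849)) + 19271 = (-30907 + 12376/14116) + 19271 = (-30907 + 12376*(1/14116)) + 19271 = (-30907 + 3094/3529) + 19271 = -109067709/3529 + 19271 = -41060350/3529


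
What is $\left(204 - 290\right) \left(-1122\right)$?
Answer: $96492$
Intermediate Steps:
$\left(204 - 290\right) \left(-1122\right) = \left(-86\right) \left(-1122\right) = 96492$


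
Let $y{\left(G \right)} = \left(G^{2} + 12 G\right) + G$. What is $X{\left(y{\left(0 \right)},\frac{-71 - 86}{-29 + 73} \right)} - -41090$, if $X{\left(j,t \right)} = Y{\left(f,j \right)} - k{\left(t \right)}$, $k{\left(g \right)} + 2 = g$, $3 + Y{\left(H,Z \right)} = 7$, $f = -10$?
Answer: $\frac{1808381}{44} \approx 41100.0$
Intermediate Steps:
$Y{\left(H,Z \right)} = 4$ ($Y{\left(H,Z \right)} = -3 + 7 = 4$)
$k{\left(g \right)} = -2 + g$
$y{\left(G \right)} = G^{2} + 13 G$
$X{\left(j,t \right)} = 6 - t$ ($X{\left(j,t \right)} = 4 - \left(-2 + t\right) = 6 - t$)
$X{\left(y{\left(0 \right)},\frac{-71 - 86}{-29 + 73} \right)} - -41090 = \left(6 - \frac{-71 - 86}{-29 + 73}\right) - -41090 = \left(6 - - \frac{157}{44}\right) + 41090 = \left(6 + \frac{157}{44}\right) + 41090 = \frac{421}{44} + 41090 = \frac{1808381}{44}$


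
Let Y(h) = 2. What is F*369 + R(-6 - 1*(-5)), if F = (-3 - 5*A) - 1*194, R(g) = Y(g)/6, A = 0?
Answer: -218078/3 ≈ -72693.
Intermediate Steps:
R(g) = ⅓ (R(g) = 2/6 = 2*(⅙) = ⅓)
F = -197 (F = (-3 - 5*0) - 1*194 = (-3 + 0) - 194 = -3 - 194 = -197)
F*369 + R(-6 - 1*(-5)) = -197*369 + ⅓ = -72693 + ⅓ = -218078/3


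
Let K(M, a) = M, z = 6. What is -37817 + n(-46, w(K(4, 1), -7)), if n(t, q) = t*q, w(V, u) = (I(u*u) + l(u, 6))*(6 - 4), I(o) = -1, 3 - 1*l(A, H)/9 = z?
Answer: -35241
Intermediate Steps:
l(A, H) = -27 (l(A, H) = 27 - 9*6 = 27 - 54 = -27)
w(V, u) = -56 (w(V, u) = (-1 - 27)*(6 - 4) = -28*2 = -56)
n(t, q) = q*t
-37817 + n(-46, w(K(4, 1), -7)) = -37817 - 56*(-46) = -37817 + 2576 = -35241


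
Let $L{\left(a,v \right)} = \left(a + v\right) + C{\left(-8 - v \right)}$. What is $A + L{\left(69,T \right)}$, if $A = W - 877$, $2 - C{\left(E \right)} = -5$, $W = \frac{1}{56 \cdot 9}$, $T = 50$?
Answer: $- \frac{378503}{504} \approx -751.0$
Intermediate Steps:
$W = \frac{1}{504} \approx 0.0019841$
$C{\left(E \right)} = 7$ ($C{\left(E \right)} = 2 - -5 = 2 + 5 = 7$)
$L{\left(a,v \right)} = 7 + a + v$ ($L{\left(a,v \right)} = \left(a + v\right) + 7 = 7 + a + v$)
$A = - \frac{442007}{504}$ ($A = \frac{1}{504} - 877 = - \frac{442007}{504} \approx -877.0$)
$A + L{\left(69,T \right)} = - \frac{442007}{504} + \left(7 + 69 + 50\right) = - \frac{442007}{504} + 126 = - \frac{378503}{504}$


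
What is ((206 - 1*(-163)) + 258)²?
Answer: 393129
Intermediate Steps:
((206 - 1*(-163)) + 258)² = ((206 + 163) + 258)² = (369 + 258)² = 627² = 393129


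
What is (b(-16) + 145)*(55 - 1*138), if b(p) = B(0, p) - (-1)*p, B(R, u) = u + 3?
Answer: -9628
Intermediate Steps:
B(R, u) = 3 + u
b(p) = 3 + 2*p (b(p) = (3 + p) - (-1)*p = (3 + p) + p = 3 + 2*p)
(b(-16) + 145)*(55 - 1*138) = ((3 + 2*(-16)) + 145)*(55 - 1*138) = ((3 - 32) + 145)*(55 - 138) = (-29 + 145)*(-83) = 116*(-83) = -9628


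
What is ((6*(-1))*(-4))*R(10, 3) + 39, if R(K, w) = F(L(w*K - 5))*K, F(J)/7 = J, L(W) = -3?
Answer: -5001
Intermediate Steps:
F(J) = 7*J
R(K, w) = -21*K (R(K, w) = (7*(-3))*K = -21*K)
((6*(-1))*(-4))*R(10, 3) + 39 = ((6*(-1))*(-4))*(-21*10) + 39 = -6*(-4)*(-210) + 39 = 24*(-210) + 39 = -5040 + 39 = -5001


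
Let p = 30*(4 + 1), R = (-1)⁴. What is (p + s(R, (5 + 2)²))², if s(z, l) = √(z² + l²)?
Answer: (150 + √2402)² ≈ 39605.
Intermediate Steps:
R = 1
s(z, l) = √(l² + z²)
p = 150 (p = 30*5 = 150)
(p + s(R, (5 + 2)²))² = (150 + √(((5 + 2)²)² + 1²))² = (150 + √((7²)² + 1))² = (150 + √(49² + 1))² = (150 + √(2401 + 1))² = (150 + √2402)²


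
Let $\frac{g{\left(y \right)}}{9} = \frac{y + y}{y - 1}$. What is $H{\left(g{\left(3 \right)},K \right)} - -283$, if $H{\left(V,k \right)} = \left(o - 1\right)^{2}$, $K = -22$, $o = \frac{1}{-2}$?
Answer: $\frac{1141}{4} \approx 285.25$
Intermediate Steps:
$g{\left(y \right)} = \frac{18 y}{-1 + y}$ ($g{\left(y \right)} = 9 \frac{y + y}{y - 1} = 9 \frac{2 y}{-1 + y} = \frac{18 y}{-1 + y}$)
$o = - \frac{1}{2} \approx -0.5$
$H{\left(V,k \right)} = \frac{9}{4}$ ($H{\left(V,k \right)} = \left(- \frac{1}{2} - 1\right)^{2} = \left(- \frac{3}{2}\right)^{2} = \frac{9}{4}$)
$H{\left(g{\left(3 \right)},K \right)} - -283 = \frac{9}{4} - -283 = \frac{9}{4} + 283 = \frac{1141}{4}$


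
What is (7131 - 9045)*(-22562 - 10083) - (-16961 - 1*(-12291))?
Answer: 62487200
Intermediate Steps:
(7131 - 9045)*(-22562 - 10083) - (-16961 - 1*(-12291)) = -1914*(-32645) - (-16961 + 12291) = 62482530 - 1*(-4670) = 62482530 + 4670 = 62487200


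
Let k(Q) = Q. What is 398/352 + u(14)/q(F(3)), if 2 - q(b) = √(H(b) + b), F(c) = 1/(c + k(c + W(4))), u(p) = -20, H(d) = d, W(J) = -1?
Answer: -15809/1584 - 10*√10/9 ≈ -13.494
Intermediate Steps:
F(c) = 1/(-1 + 2*c) (F(c) = 1/(c + (c - 1)) = 1/(c + (-1 + c)) = 1/(-1 + 2*c))
q(b) = 2 - √2*√b (q(b) = 2 - √(b + b) = 2 - √(2*b) = 2 - √2*√b)
398/352 + u(14)/q(F(3)) = 398/352 - 20/(2 - √2*√(1/(-1 + 2*3))) = 398*(1/352) - 20/(2 - √2*√(1/(-1 + 6))) = 199/176 - 20/(2 - √2*√(1/5)) = 199/176 - 20/(2 - √2*√(⅕)) = 199/176 - 20/(2 - √2*√5/5) = 199/176 - 20/(2 - √10/5)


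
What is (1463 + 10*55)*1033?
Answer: 2079429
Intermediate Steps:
(1463 + 10*55)*1033 = (1463 + 550)*1033 = 2013*1033 = 2079429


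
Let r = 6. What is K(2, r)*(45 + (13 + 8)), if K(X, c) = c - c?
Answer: 0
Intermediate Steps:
K(X, c) = 0
K(2, r)*(45 + (13 + 8)) = 0*(45 + (13 + 8)) = 0*(45 + 21) = 0*66 = 0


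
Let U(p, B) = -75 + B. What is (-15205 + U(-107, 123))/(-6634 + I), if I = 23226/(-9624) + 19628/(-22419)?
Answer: 545046871932/238677411445 ≈ 2.2836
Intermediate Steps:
I = -118267261/35960076 (I = 23226*(-1/9624) + 19628*(-1/22419) = -3871/1604 - 19628/22419 = -118267261/35960076 ≈ -3.2888)
(-15205 + U(-107, 123))/(-6634 + I) = (-15205 + (-75 + 123))/(-6634 - 118267261/35960076) = (-15205 + 48)/(-238677411445/35960076) = -15157*(-35960076/238677411445) = 545046871932/238677411445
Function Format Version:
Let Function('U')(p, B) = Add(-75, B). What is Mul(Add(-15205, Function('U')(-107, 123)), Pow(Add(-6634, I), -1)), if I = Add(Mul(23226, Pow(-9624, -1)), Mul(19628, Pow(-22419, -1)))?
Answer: Rational(545046871932, 238677411445) ≈ 2.2836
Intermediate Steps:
I = Rational(-118267261, 35960076) (I = Add(Mul(23226, Rational(-1, 9624)), Mul(19628, Rational(-1, 22419))) = Add(Rational(-3871, 1604), Rational(-19628, 22419)) = Rational(-118267261, 35960076) ≈ -3.2888)
Mul(Add(-15205, Function('U')(-107, 123)), Pow(Add(-6634, I), -1)) = Mul(Add(-15205, Add(-75, 123)), Pow(Add(-6634, Rational(-118267261, 35960076)), -1)) = Mul(Add(-15205, 48), Pow(Rational(-238677411445, 35960076), -1)) = Mul(-15157, Rational(-35960076, 238677411445)) = Rational(545046871932, 238677411445)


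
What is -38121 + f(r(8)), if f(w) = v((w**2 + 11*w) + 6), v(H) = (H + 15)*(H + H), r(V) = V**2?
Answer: 46301331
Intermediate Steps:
v(H) = 2*H*(15 + H) (v(H) = (15 + H)*(2*H) = 2*H*(15 + H))
f(w) = 2*(6 + w**2 + 11*w)*(21 + w**2 + 11*w) (f(w) = 2*((w**2 + 11*w) + 6)*(15 + ((w**2 + 11*w) + 6)) = 2*(6 + w**2 + 11*w)*(15 + (6 + w**2 + 11*w)) = 2*(6 + w**2 + 11*w)*(21 + w**2 + 11*w))
-38121 + f(r(8)) = -38121 + 2*(6 + (8**2)**2 + 11*8**2)*(21 + (8**2)**2 + 11*8**2) = -38121 + 2*(6 + 64**2 + 11*64)*(21 + 64**2 + 11*64) = -38121 + 2*(6 + 4096 + 704)*(21 + 4096 + 704) = -38121 + 2*4806*4821 = -38121 + 46339452 = 46301331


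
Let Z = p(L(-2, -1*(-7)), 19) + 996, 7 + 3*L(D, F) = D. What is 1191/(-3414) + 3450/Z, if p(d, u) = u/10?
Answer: 35299337/11356102 ≈ 3.1084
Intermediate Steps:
L(D, F) = -7/3 + D/3
p(d, u) = u/10 (p(d, u) = u*(⅒) = u/10)
Z = 9979/10 (Z = (⅒)*19 + 996 = 19/10 + 996 = 9979/10 ≈ 997.90)
1191/(-3414) + 3450/Z = 1191/(-3414) + 3450/(9979/10) = 1191*(-1/3414) + 3450*(10/9979) = -397/1138 + 34500/9979 = 35299337/11356102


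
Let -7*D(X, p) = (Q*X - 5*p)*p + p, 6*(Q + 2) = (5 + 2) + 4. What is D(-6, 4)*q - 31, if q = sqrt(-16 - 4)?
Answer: -31 + 144*I*sqrt(5)/7 ≈ -31.0 + 45.999*I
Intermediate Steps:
Q = -1/6 (Q = -2 + ((5 + 2) + 4)/6 = -2 + (7 + 4)/6 = -2 + (1/6)*11 = -2 + 11/6 = -1/6 ≈ -0.16667)
q = 2*I*sqrt(5) (q = sqrt(-20) = 2*I*sqrt(5) ≈ 4.4721*I)
D(X, p) = -p/7 - p*(-5*p - X/6)/7 (D(X, p) = -((-X/6 - 5*p)*p + p)/7 = -((-5*p - X/6)*p + p)/7 = -(p*(-5*p - X/6) + p)/7 = -(p + p*(-5*p - X/6))/7 = -p/7 - p*(-5*p - X/6)/7)
D(-6, 4)*q - 31 = ((1/42)*4*(-6 - 6 + 30*4))*(2*I*sqrt(5)) - 31 = ((1/42)*4*(-6 - 6 + 120))*(2*I*sqrt(5)) - 31 = ((1/42)*4*108)*(2*I*sqrt(5)) - 31 = 72*(2*I*sqrt(5))/7 - 31 = 144*I*sqrt(5)/7 - 31 = -31 + 144*I*sqrt(5)/7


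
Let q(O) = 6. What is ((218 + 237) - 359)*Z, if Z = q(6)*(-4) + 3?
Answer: -2016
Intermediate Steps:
Z = -21 (Z = 6*(-4) + 3 = -24 + 3 = -21)
((218 + 237) - 359)*Z = ((218 + 237) - 359)*(-21) = (455 - 359)*(-21) = 96*(-21) = -2016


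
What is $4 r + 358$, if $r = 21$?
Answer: $442$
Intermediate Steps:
$4 r + 358 = 4 \cdot 21 + 358 = 84 + 358 = 442$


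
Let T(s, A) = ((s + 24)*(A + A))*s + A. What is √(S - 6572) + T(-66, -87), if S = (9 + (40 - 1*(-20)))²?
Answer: -482415 + I*√1811 ≈ -4.8242e+5 + 42.556*I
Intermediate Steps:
S = 4761 (S = (9 + (40 + 20))² = (9 + 60)² = 69² = 4761)
T(s, A) = A + 2*A*s*(24 + s) (T(s, A) = ((24 + s)*(2*A))*s + A = (2*A*(24 + s))*s + A = 2*A*s*(24 + s) + A = A + 2*A*s*(24 + s))
√(S - 6572) + T(-66, -87) = √(4761 - 6572) - 87*(1 + 2*(-66)² + 48*(-66)) = √(-1811) - 87*(1 + 2*4356 - 3168) = I*√1811 - 87*(1 + 8712 - 3168) = I*√1811 - 87*5545 = I*√1811 - 482415 = -482415 + I*√1811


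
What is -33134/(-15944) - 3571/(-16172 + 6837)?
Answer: 183120957/74418620 ≈ 2.4607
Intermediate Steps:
-33134/(-15944) - 3571/(-16172 + 6837) = -33134*(-1/15944) - 3571/(-9335) = 16567/7972 - 3571*(-1/9335) = 16567/7972 + 3571/9335 = 183120957/74418620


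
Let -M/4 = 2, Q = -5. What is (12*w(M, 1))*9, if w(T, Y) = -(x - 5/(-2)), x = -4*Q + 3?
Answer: -2754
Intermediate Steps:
M = -8 (M = -4*2 = -8)
x = 23 (x = -4*(-5) + 3 = 20 + 3 = 23)
w(T, Y) = -51/2 (w(T, Y) = -(23 - 5/(-2)) = -(23 - 5*(-½)) = -(23 + 5/2) = -1*51/2 = -51/2)
(12*w(M, 1))*9 = (12*(-51/2))*9 = -306*9 = -2754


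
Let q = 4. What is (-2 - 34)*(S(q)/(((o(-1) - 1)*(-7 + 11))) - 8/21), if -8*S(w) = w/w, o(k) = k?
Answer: 1473/112 ≈ 13.152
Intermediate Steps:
S(w) = -⅛ (S(w) = -w/(8*w) = -⅛*1 = -⅛)
(-2 - 34)*(S(q)/(((o(-1) - 1)*(-7 + 11))) - 8/21) = (-2 - 34)*(-1/((-1 - 1)*(-7 + 11))/8 - 8/21) = -36*(-1/(8*((-2*4))) - 8*1/21) = -36*(-⅛/(-8) - 8/21) = -36*(-⅛*(-⅛) - 8/21) = -36*(1/64 - 8/21) = -36*(-491/1344) = 1473/112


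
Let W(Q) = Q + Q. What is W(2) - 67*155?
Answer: -10381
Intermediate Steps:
W(Q) = 2*Q
W(2) - 67*155 = 2*2 - 67*155 = 4 - 10385 = -10381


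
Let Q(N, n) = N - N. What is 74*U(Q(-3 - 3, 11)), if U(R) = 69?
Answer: 5106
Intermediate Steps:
Q(N, n) = 0
74*U(Q(-3 - 3, 11)) = 74*69 = 5106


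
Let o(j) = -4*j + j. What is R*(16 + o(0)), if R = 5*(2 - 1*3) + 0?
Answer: -80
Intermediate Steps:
o(j) = -3*j
R = -5 (R = 5*(2 - 3) + 0 = 5*(-1) + 0 = -5 + 0 = -5)
R*(16 + o(0)) = -5*(16 - 3*0) = -5*(16 + 0) = -5*16 = -80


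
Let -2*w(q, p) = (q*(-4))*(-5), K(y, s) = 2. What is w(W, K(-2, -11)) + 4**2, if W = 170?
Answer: -1684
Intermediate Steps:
w(q, p) = -10*q (w(q, p) = -q*(-4)*(-5)/2 = -(-4*q)*(-5)/2 = -10*q)
w(W, K(-2, -11)) + 4**2 = -10*170 + 4**2 = -1700 + 16 = -1684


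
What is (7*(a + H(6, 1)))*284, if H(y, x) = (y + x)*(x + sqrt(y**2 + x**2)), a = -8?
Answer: -1988 + 13916*sqrt(37) ≈ 82660.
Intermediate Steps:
H(y, x) = (x + y)*(x + sqrt(x**2 + y**2))
(7*(a + H(6, 1)))*284 = (7*(-8 + (1**2 + 1*6 + 1*sqrt(1**2 + 6**2) + 6*sqrt(1**2 + 6**2))))*284 = (7*(-8 + (1 + 6 + 1*sqrt(1 + 36) + 6*sqrt(1 + 36))))*284 = (7*(-8 + (1 + 6 + 1*sqrt(37) + 6*sqrt(37))))*284 = (7*(-8 + (1 + 6 + sqrt(37) + 6*sqrt(37))))*284 = (7*(-8 + (7 + 7*sqrt(37))))*284 = (7*(-1 + 7*sqrt(37)))*284 = (-7 + 49*sqrt(37))*284 = -1988 + 13916*sqrt(37)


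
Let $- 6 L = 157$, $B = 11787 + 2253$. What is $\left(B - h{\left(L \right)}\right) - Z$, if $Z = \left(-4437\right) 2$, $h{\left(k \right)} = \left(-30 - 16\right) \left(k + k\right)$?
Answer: $\frac{61520}{3} \approx 20507.0$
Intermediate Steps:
$B = 14040$
$L = - \frac{157}{6}$ ($L = \left(- \frac{1}{6}\right) 157 = - \frac{157}{6} \approx -26.167$)
$h{\left(k \right)} = - 92 k$ ($h{\left(k \right)} = - 46 \cdot 2 k = - 92 k$)
$Z = -8874$
$\left(B - h{\left(L \right)}\right) - Z = \left(14040 - \left(-92\right) \left(- \frac{157}{6}\right)\right) - -8874 = \left(14040 - \frac{7222}{3}\right) + 8874 = \frac{34898}{3} + 8874 = \frac{61520}{3}$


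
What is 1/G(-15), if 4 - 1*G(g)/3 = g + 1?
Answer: 1/54 ≈ 0.018519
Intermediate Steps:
G(g) = 9 - 3*g (G(g) = 12 - 3*(g + 1) = 12 - 3*(1 + g) = 12 + (-3 - 3*g) = 9 - 3*g)
1/G(-15) = 1/(9 - 3*(-15)) = 1/(9 + 45) = 1/54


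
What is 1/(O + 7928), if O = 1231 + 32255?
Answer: 1/41414 ≈ 2.4146e-5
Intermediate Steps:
O = 33486
1/(O + 7928) = 1/(33486 + 7928) = 1/41414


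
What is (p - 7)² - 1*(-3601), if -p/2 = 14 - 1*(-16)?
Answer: 8090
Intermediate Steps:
p = -60 (p = -2*(14 - 1*(-16)) = -2*(14 + 16) = -2*30 = -60)
(p - 7)² - 1*(-3601) = (-60 - 7)² - 1*(-3601) = (-67)² + 3601 = 4489 + 3601 = 8090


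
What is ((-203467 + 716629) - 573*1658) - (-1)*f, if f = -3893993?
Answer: -4330865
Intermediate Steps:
((-203467 + 716629) - 573*1658) - (-1)*f = ((-203467 + 716629) - 573*1658) - (-1)*(-3893993) = (513162 - 950034) - 1*3893993 = -436872 - 3893993 = -4330865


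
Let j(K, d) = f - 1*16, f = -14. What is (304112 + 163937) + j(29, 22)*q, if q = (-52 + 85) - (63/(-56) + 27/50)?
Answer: 9340829/20 ≈ 4.6704e+5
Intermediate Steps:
j(K, d) = -30 (j(K, d) = -14 - 1*16 = -14 - 16 = -30)
q = 6717/200 (q = 33 - (63*(-1/56) + 27*(1/50)) = 33 - (-9/8 + 27/50) = 33 - 1*(-117/200) = 33 + 117/200 = 6717/200 ≈ 33.585)
(304112 + 163937) + j(29, 22)*q = (304112 + 163937) - 30*6717/200 = 468049 - 20151/20 = 9340829/20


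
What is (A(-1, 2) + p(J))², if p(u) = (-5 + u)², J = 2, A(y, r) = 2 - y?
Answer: 144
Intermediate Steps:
(A(-1, 2) + p(J))² = ((2 - 1*(-1)) + (-5 + 2)²)² = ((2 + 1) + (-3)²)² = (3 + 9)² = 12² = 144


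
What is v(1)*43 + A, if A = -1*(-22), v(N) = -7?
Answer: -279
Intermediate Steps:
A = 22
v(1)*43 + A = -7*43 + 22 = -301 + 22 = -279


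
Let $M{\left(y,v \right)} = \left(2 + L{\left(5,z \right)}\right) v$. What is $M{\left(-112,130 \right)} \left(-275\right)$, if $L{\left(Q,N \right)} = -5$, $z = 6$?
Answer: $107250$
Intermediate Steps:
$M{\left(y,v \right)} = - 3 v$ ($M{\left(y,v \right)} = \left(2 - 5\right) v = - 3 v$)
$M{\left(-112,130 \right)} \left(-275\right) = \left(-3\right) 130 \left(-275\right) = \left(-390\right) \left(-275\right) = 107250$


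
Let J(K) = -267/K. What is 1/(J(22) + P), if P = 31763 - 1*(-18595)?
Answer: 22/1107609 ≈ 1.9863e-5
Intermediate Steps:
P = 50358 (P = 31763 + 18595 = 50358)
1/(J(22) + P) = 1/(-267/22 + 50358) = 1/(1107609/22) = 22/1107609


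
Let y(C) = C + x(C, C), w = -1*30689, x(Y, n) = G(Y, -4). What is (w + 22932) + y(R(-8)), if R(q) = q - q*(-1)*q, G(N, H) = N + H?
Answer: -7649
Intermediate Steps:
G(N, H) = H + N
x(Y, n) = -4 + Y
R(q) = q + q² (R(q) = q - (-q)*q = q - (-1)*q² = q + q²)
w = -30689
y(C) = -4 + 2*C (y(C) = C + (-4 + C) = -4 + 2*C)
(w + 22932) + y(R(-8)) = (-30689 + 22932) + (-4 + 2*(-8*(1 - 8))) = -7757 + (-4 + 2*(-8*(-7))) = -7757 + (-4 + 2*56) = -7757 + (-4 + 112) = -7757 + 108 = -7649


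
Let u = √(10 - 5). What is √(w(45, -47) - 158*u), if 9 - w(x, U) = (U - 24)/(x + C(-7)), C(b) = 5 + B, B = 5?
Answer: √(31130 - 477950*√5)/55 ≈ 18.52*I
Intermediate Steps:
C(b) = 10 (C(b) = 5 + 5 = 10)
w(x, U) = 9 - (-24 + U)/(10 + x) (w(x, U) = 9 - (U - 24)/(x + 10) = 9 - (-24 + U)/(10 + x))
u = √5 ≈ 2.2361
√(w(45, -47) - 158*u) = √((114 - 1*(-47) + 9*45)/(10 + 45) - 158*√5) = √((114 + 47 + 405)/55 - 158*√5) = √((1/55)*566 - 158*√5) = √(566/55 - 158*√5)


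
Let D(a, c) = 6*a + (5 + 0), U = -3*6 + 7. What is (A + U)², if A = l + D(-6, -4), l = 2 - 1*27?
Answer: 4489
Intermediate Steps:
l = -25 (l = 2 - 27 = -25)
U = -11 (U = -18 + 7 = -11)
D(a, c) = 5 + 6*a (D(a, c) = 6*a + 5 = 5 + 6*a)
A = -56 (A = -25 + (5 + 6*(-6)) = -25 + (5 - 36) = -25 - 31 = -56)
(A + U)² = (-56 - 11)² = (-67)² = 4489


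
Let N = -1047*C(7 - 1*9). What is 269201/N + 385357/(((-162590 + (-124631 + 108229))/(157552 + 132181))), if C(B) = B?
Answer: -38958042444437/62468208 ≈ -6.2365e+5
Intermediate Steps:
N = 2094 (N = -1047*(7 - 1*9) = -1047*(7 - 9) = -1047*(-2) = 2094)
269201/N + 385357/(((-162590 + (-124631 + 108229))/(157552 + 132181))) = 269201/2094 + 385357/(((-162590 + (-124631 + 108229))/(157552 + 132181))) = 269201*(1/2094) + 385357/(((-162590 - 16402)/289733)) = 269201/2094 + 385357/((-178992*1/289733)) = 269201/2094 + 385357/(-178992/289733) = 269201/2094 + 385357*(-289733/178992) = 269201/2094 - 111650639681/178992 = -38958042444437/62468208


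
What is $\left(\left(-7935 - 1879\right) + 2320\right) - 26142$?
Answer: $-33636$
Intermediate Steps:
$\left(\left(-7935 - 1879\right) + 2320\right) - 26142 = \left(-9814 + 2320\right) - 26142 = -7494 - 26142 = -33636$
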